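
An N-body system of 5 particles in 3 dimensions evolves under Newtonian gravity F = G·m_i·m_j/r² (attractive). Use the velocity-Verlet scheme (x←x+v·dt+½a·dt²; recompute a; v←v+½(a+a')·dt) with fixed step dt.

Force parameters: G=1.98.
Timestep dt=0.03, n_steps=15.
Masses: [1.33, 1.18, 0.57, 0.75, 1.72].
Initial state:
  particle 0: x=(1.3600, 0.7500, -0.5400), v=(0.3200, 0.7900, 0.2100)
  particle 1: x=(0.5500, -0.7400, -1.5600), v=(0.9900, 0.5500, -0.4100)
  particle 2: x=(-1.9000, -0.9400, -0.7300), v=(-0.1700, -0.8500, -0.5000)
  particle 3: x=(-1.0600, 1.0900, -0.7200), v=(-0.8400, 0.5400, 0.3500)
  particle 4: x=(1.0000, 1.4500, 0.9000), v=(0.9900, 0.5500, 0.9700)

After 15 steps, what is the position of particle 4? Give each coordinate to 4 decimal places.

step 0: x0=(1.3600, 0.7500, -0.5400) x1=(0.5500, -0.7400, -1.5600) x2=(-1.9000, -0.9400, -0.7300) x3=(-1.0600, 1.0900, -0.7200) x4=(1.0000, 1.4500, 0.9000)
step 1: x0=(1.3692, 0.7737, -0.5333) x1=(0.5797, -0.7231, -1.5720) x2=(-1.9048, -0.9653, -0.7450) x3=(-1.0848, 1.1060, -0.7094) x4=(1.0297, 1.4662, 0.9286)
step 2: x0=(1.3777, 0.7975, -0.5260) x1=(0.6094, -0.7055, -1.5833) x2=(-1.9089, -0.9901, -0.7600) x3=(-1.1087, 1.1216, -0.6986) x4=(1.0593, 1.4819, 0.9561)
step 3: x0=(1.3855, 0.8214, -0.5180) x1=(0.6392, -0.6871, -1.5941) x2=(-1.9123, -1.0144, -0.7751) x3=(-1.1319, 1.1368, -0.6877) x4=(1.0890, 1.4970, 0.9826)
step 4: x0=(1.3927, 0.8453, -0.5093) x1=(0.6689, -0.6680, -1.6042) x2=(-1.9151, -1.0383, -0.7901) x3=(-1.1542, 1.1516, -0.6766) x4=(1.1185, 1.5117, 1.0081)
step 5: x0=(1.3992, 0.8692, -0.4999) x1=(0.6986, -0.6482, -1.6137) x2=(-1.9174, -1.0618, -0.8051) x3=(-1.1758, 1.1661, -0.6654) x4=(1.1480, 1.5258, 1.0325)
step 6: x0=(1.4051, 0.8931, -0.4898) x1=(0.7284, -0.6277, -1.6225) x2=(-1.9190, -1.0848, -0.8201) x3=(-1.1965, 1.1802, -0.6540) x4=(1.1775, 1.5395, 1.0560)
step 7: x0=(1.4105, 0.9170, -0.4791) x1=(0.7581, -0.6065, -1.6308) x2=(-1.9201, -1.1073, -0.8351) x3=(-1.2166, 1.1940, -0.6425) x4=(1.2069, 1.5526, 1.0785)
step 8: x0=(1.4153, 0.9410, -0.4677) x1=(0.7878, -0.5846, -1.6384) x2=(-1.9206, -1.1295, -0.8500) x3=(-1.2359, 1.2075, -0.6309) x4=(1.2362, 1.5653, 1.0999)
step 9: x0=(1.4196, 0.9649, -0.4556) x1=(0.8175, -0.5621, -1.6454) x2=(-1.9206, -1.1512, -0.8650) x3=(-1.2544, 1.2207, -0.6192) x4=(1.2654, 1.5776, 1.1204)
step 10: x0=(1.4234, 0.9888, -0.4429) x1=(0.8472, -0.5389, -1.6518) x2=(-1.9201, -1.1725, -0.8799) x3=(-1.2723, 1.2335, -0.6074) x4=(1.2945, 1.5894, 1.1398)
step 11: x0=(1.4268, 1.0127, -0.4295) x1=(0.8768, -0.5150, -1.6576) x2=(-1.9191, -1.1933, -0.8947) x3=(-1.2894, 1.2461, -0.5955) x4=(1.3235, 1.6008, 1.1583)
step 12: x0=(1.4297, 1.0365, -0.4154) x1=(0.9064, -0.4905, -1.6627) x2=(-1.9176, -1.2138, -0.9096) x3=(-1.3059, 1.2583, -0.5835) x4=(1.3525, 1.6118, 1.1758)
step 13: x0=(1.4323, 1.0603, -0.4006) x1=(0.9360, -0.4654, -1.6672) x2=(-1.9156, -1.2338, -0.9244) x3=(-1.3216, 1.2703, -0.5714) x4=(1.3812, 1.6223, 1.1923)
step 14: x0=(1.4344, 1.0841, -0.3852) x1=(0.9655, -0.4397, -1.6711) x2=(-1.9132, -1.2535, -0.9391) x3=(-1.3367, 1.2821, -0.5593) x4=(1.4099, 1.6324, 1.2077)
step 15: x0=(1.4362, 1.1078, -0.3691) x1=(0.9950, -0.4134, -1.6744) x2=(-1.9103, -1.2727, -0.9538) x3=(-1.3511, 1.2936, -0.5471) x4=(1.4384, 1.6421, 1.2222)

(1.4384, 1.6421, 1.2222)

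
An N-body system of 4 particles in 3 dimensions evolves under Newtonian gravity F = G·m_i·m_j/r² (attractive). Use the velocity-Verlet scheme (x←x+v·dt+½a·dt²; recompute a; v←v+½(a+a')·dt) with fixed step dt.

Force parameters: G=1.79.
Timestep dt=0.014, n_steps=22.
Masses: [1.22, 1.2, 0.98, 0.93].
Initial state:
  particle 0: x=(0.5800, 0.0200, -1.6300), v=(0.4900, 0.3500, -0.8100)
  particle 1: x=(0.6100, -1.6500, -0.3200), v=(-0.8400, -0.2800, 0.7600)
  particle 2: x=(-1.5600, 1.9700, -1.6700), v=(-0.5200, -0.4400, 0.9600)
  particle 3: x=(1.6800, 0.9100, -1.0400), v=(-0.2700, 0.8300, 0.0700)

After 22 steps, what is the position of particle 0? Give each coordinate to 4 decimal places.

step 0: x0=(0.5800, 0.0200, -1.6300) x1=(0.6100, -1.6500, -0.3200) x2=(-1.5600, 1.9700, -1.6700) x3=(1.6800, 0.9100, -1.0400)
step 1: x0=(0.5869, 0.0249, -1.6413) x1=(0.5982, -1.6539, -0.3094) x2=(-1.5672, 1.9638, -1.6566) x3=(1.6761, 0.9215, -1.0391)
step 2: x0=(0.5939, 0.0299, -1.6525) x1=(0.5865, -1.6576, -0.2989) x2=(-1.5744, 1.9576, -1.6431) x3=(1.6721, 0.9330, -1.0382)
step 3: x0=(0.6009, 0.0349, -1.6635) x1=(0.5747, -1.6612, -0.2884) x2=(-1.5815, 1.9513, -1.6296) x3=(1.6679, 0.9442, -1.0373)
step 4: x0=(0.6080, 0.0399, -1.6745) x1=(0.5630, -1.6647, -0.2780) x2=(-1.5885, 1.9449, -1.6161) x3=(1.6635, 0.9553, -1.0366)
step 5: x0=(0.6151, 0.0450, -1.6853) x1=(0.5513, -1.6681, -0.2677) x2=(-1.5955, 1.9385, -1.6027) x3=(1.6589, 0.9663, -1.0359)
step 6: x0=(0.6224, 0.0501, -1.6960) x1=(0.5395, -1.6714, -0.2575) x2=(-1.6023, 1.9320, -1.5892) x3=(1.6542, 0.9771, -1.0353)
step 7: x0=(0.6296, 0.0553, -1.7066) x1=(0.5278, -1.6745, -0.2473) x2=(-1.6091, 1.9254, -1.5756) x3=(1.6493, 0.9878, -1.0347)
step 8: x0=(0.6370, 0.0605, -1.7171) x1=(0.5161, -1.6776, -0.2372) x2=(-1.6159, 1.9188, -1.5621) x3=(1.6442, 0.9984, -1.0343)
step 9: x0=(0.6444, 0.0657, -1.7275) x1=(0.5044, -1.6805, -0.2271) x2=(-1.6225, 1.9122, -1.5486) x3=(1.6390, 1.0088, -1.0339)
step 10: x0=(0.6518, 0.0710, -1.7378) x1=(0.4927, -1.6833, -0.2172) x2=(-1.6291, 1.9055, -1.5351) x3=(1.6336, 1.0190, -1.0335)
step 11: x0=(0.6593, 0.0764, -1.7479) x1=(0.4811, -1.6860, -0.2073) x2=(-1.6356, 1.8987, -1.5215) x3=(1.6281, 1.0292, -1.0333)
step 12: x0=(0.6668, 0.0818, -1.7579) x1=(0.4694, -1.6887, -0.1974) x2=(-1.6420, 1.8919, -1.5080) x3=(1.6224, 1.0391, -1.0331)
step 13: x0=(0.6744, 0.0873, -1.7678) x1=(0.4577, -1.6912, -0.1877) x2=(-1.6483, 1.8850, -1.4944) x3=(1.6165, 1.0489, -1.0330)
step 14: x0=(0.6821, 0.0928, -1.7776) x1=(0.4461, -1.6936, -0.1779) x2=(-1.6546, 1.8780, -1.4809) x3=(1.6105, 1.0586, -1.0330)
step 15: x0=(0.6898, 0.0984, -1.7873) x1=(0.4345, -1.6959, -0.1683) x2=(-1.6608, 1.8710, -1.4673) x3=(1.6043, 1.0682, -1.0331)
step 16: x0=(0.6975, 0.1040, -1.7968) x1=(0.4228, -1.6981, -0.1587) x2=(-1.6669, 1.8640, -1.4537) x3=(1.5980, 1.0775, -1.0332)
step 17: x0=(0.7053, 0.1097, -1.8063) x1=(0.4112, -1.7002, -0.1492) x2=(-1.6729, 1.8569, -1.4402) x3=(1.5915, 1.0868, -1.0334)
step 18: x0=(0.7131, 0.1155, -1.8156) x1=(0.3996, -1.7023, -0.1397) x2=(-1.6789, 1.8497, -1.4266) x3=(1.5849, 1.0959, -1.0337)
step 19: x0=(0.7210, 0.1213, -1.8248) x1=(0.3880, -1.7042, -0.1303) x2=(-1.6848, 1.8425, -1.4130) x3=(1.5781, 1.1048, -1.0341)
step 20: x0=(0.7288, 0.1272, -1.8338) x1=(0.3764, -1.7060, -0.1210) x2=(-1.6906, 1.8353, -1.3994) x3=(1.5711, 1.1136, -1.0346)
step 21: x0=(0.7368, 0.1332, -1.8428) x1=(0.3649, -1.7078, -0.1117) x2=(-1.6963, 1.8279, -1.3858) x3=(1.5641, 1.1222, -1.0352)
step 22: x0=(0.7448, 0.1392, -1.8516) x1=(0.3533, -1.7094, -0.1025) x2=(-1.7019, 1.8206, -1.3722) x3=(1.5568, 1.1307, -1.0358)

(0.7448, 0.1392, -1.8516)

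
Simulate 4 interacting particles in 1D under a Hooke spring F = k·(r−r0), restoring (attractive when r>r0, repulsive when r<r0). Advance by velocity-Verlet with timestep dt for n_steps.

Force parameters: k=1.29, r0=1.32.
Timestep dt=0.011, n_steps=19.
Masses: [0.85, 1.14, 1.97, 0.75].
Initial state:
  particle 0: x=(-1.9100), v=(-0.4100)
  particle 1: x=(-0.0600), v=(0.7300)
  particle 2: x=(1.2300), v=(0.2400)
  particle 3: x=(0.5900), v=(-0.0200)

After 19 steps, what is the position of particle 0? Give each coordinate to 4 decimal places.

(-1.8761)

step 0: x0=(-1.9100) x1=(-0.0600) x2=(1.2300) x3=(0.5900)
step 1: x0=(-1.9142) x1=(-0.0521) x2=(1.2326) x3=(0.5897)
step 2: x0=(-1.9177) x1=(-0.0443) x2=(1.2351) x3=(0.5891)
step 3: x0=(-1.9206) x1=(-0.0367) x2=(1.2375) x3=(0.5882)
step 4: x0=(-1.9228) x1=(-0.0293) x2=(1.2399) x3=(0.5872)
step 5: x0=(-1.9244) x1=(-0.0220) x2=(1.2421) x3=(0.5858)
step 6: x0=(-1.9253) x1=(-0.0150) x2=(1.2442) x3=(0.5843)
step 7: x0=(-1.9255) x1=(-0.0081) x2=(1.2463) x3=(0.5825)
step 8: x0=(-1.9250) x1=(-0.0014) x2=(1.2483) x3=(0.5805)
step 9: x0=(-1.9239) x1=(0.0051) x2=(1.2502) x3=(0.5782)
step 10: x0=(-1.9221) x1=(0.0113) x2=(1.2520) x3=(0.5757)
step 11: x0=(-1.9197) x1=(0.0174) x2=(1.2537) x3=(0.5731)
step 12: x0=(-1.9166) x1=(0.0233) x2=(1.2553) x3=(0.5701)
step 13: x0=(-1.9128) x1=(0.0290) x2=(1.2568) x3=(0.5670)
step 14: x0=(-1.9083) x1=(0.0345) x2=(1.2582) x3=(0.5637)
step 15: x0=(-1.9032) x1=(0.0397) x2=(1.2596) x3=(0.5601)
step 16: x0=(-1.8974) x1=(0.0448) x2=(1.2608) x3=(0.5564)
step 17: x0=(-1.8910) x1=(0.0497) x2=(1.2620) x3=(0.5524)
step 18: x0=(-1.8839) x1=(0.0543) x2=(1.2631) x3=(0.5483)
step 19: x0=(-1.8761) x1=(0.0587) x2=(1.2641) x3=(0.5440)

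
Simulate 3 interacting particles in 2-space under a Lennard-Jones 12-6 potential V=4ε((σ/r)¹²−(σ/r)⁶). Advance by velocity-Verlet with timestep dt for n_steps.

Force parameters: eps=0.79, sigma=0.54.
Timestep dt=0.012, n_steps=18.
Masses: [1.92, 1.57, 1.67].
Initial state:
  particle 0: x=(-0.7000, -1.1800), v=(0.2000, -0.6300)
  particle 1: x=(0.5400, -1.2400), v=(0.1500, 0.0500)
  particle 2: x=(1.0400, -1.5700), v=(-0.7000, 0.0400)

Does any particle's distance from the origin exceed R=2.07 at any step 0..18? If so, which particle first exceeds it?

no

step 0: x0=(-0.7000, -1.1800) x1=(0.5400, -1.2400) x2=(1.0400, -1.5700)
step 1: x0=(-0.6976, -1.1876) x1=(0.5417, -1.2394) x2=(1.0316, -1.5695)
step 2: x0=(-0.6952, -1.1951) x1=(0.5432, -1.2386) x2=(1.0235, -1.5692)
step 3: x0=(-0.6928, -1.2027) x1=(0.5443, -1.2375) x2=(1.0158, -1.5692)
step 4: x0=(-0.6903, -1.2102) x1=(0.5448, -1.2360) x2=(1.0086, -1.5696)
step 5: x0=(-0.6879, -1.2178) x1=(0.5446, -1.2340) x2=(1.0021, -1.5704)
step 6: x0=(-0.6854, -1.2254) x1=(0.5434, -1.2313) x2=(0.9964, -1.5719)
step 7: x0=(-0.6830, -1.2329) x1=(0.5413, -1.2280) x2=(0.9916, -1.5740)
step 8: x0=(-0.6805, -1.2405) x1=(0.5384, -1.2240) x2=(0.9876, -1.5767)
step 9: x0=(-0.6781, -1.2481) x1=(0.5347, -1.2194) x2=(0.9842, -1.5800)
step 10: x0=(-0.6756, -1.2556) x1=(0.5304, -1.2143) x2=(0.9814, -1.5837)
step 11: x0=(-0.6731, -1.2632) x1=(0.5258, -1.2090) x2=(0.9790, -1.5877)
step 12: x0=(-0.6706, -1.2707) x1=(0.5209, -1.2034) x2=(0.9768, -1.5918)
step 13: x0=(-0.6681, -1.2783) x1=(0.5159, -1.1978) x2=(0.9746, -1.5961)
step 14: x0=(-0.6655, -1.2859) x1=(0.5109, -1.1922) x2=(0.9725, -1.6003)
step 15: x0=(-0.6630, -1.2934) x1=(0.5059, -1.1867) x2=(0.9702, -1.6044)
step 16: x0=(-0.6604, -1.3010) x1=(0.5012, -1.1813) x2=(0.9678, -1.6085)
step 17: x0=(-0.6579, -1.3085) x1=(0.4965, -1.1761) x2=(0.9653, -1.6123)
step 18: x0=(-0.6553, -1.3161) x1=(0.4921, -1.1710) x2=(0.9626, -1.6160)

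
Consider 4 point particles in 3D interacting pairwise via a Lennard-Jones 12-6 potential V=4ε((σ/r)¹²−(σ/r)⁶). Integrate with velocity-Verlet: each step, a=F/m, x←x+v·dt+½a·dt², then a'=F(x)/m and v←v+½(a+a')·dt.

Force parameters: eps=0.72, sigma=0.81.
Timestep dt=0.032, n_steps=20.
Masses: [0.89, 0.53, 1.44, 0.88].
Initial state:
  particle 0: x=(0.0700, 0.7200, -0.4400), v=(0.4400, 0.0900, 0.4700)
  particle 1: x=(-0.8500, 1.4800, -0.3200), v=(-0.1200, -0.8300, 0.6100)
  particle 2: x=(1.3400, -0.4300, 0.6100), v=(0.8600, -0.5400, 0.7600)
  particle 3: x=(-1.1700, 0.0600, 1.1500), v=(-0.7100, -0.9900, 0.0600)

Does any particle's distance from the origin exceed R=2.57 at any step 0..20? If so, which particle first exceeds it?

no

step 0: x0=(0.0700, 0.7200, -0.4400) x1=(-0.8500, 1.4800, -0.3200) x2=(1.3400, -0.4300, 0.6100) x3=(-1.1700, 0.0600, 1.1500)
step 1: x0=(0.0836, 0.7233, -0.4249) x1=(-0.8530, 1.4527, -0.3006) x2=(1.3675, -0.4473, 0.6343) x3=(-1.1927, 0.0283, 1.1519)
step 2: x0=(0.0962, 0.7273, -0.4096) x1=(-0.8543, 1.4241, -0.2813) x2=(1.3950, -0.4645, 0.6586) x3=(-1.2154, -0.0033, 1.1537)
step 3: x0=(0.1077, 0.7321, -0.3941) x1=(-0.8538, 1.3941, -0.2623) x2=(1.4225, -0.4818, 0.6829) x3=(-1.2380, -0.0349, 1.1556)
step 4: x0=(0.1180, 0.7377, -0.3784) x1=(-0.8513, 1.3626, -0.2435) x2=(1.4499, -0.4990, 0.7072) x3=(-1.2607, -0.0665, 1.1573)
step 5: x0=(0.1271, 0.7441, -0.3625) x1=(-0.8468, 1.3298, -0.2249) x2=(1.4774, -0.5162, 0.7315) x3=(-1.2833, -0.0980, 1.1590)
step 6: x0=(0.1348, 0.7513, -0.3464) x1=(-0.8398, 1.2955, -0.2066) x2=(1.5048, -0.5334, 0.7557) x3=(-1.3058, -0.1295, 1.1607)
step 7: x0=(0.1409, 0.7593, -0.3301) x1=(-0.8304, 1.2597, -0.1887) x2=(1.5322, -0.5506, 0.7800) x3=(-1.3284, -0.1610, 1.1624)
step 8: x0=(0.1453, 0.7682, -0.3134) x1=(-0.8180, 1.2224, -0.1711) x2=(1.5596, -0.5678, 0.8042) x3=(-1.3509, -0.1924, 1.1640)
step 9: x0=(0.1479, 0.7780, -0.2965) x1=(-0.8024, 1.1835, -0.1539) x2=(1.5870, -0.5850, 0.8285) x3=(-1.3734, -0.2238, 1.1655)
step 10: x0=(0.1482, 0.7886, -0.2792) x1=(-0.7833, 1.1430, -0.1373) x2=(1.6144, -0.6022, 0.8527) x3=(-1.3959, -0.2551, 1.1670)
step 11: x0=(0.1463, 0.8002, -0.2616) x1=(-0.7604, 1.1010, -0.1211) x2=(1.6418, -0.6193, 0.8769) x3=(-1.4183, -0.2865, 1.1685)
step 12: x0=(0.1424, 0.8124, -0.2437) x1=(-0.7340, 1.0579, -0.1055) x2=(1.6691, -0.6365, 0.9012) x3=(-1.4408, -0.3177, 1.1700)
step 13: x0=(0.1378, 0.8247, -0.2256) x1=(-0.7065, 1.0143, -0.0900) x2=(1.6965, -0.6536, 0.9254) x3=(-1.4632, -0.3490, 1.1714)
step 14: x0=(0.1366, 0.8363, -0.2080) x1=(-0.6849, 0.9720, -0.0735) x2=(1.7238, -0.6708, 0.9496) x3=(-1.4855, -0.3802, 1.1728)
step 15: x0=(0.1457, 0.8462, -0.1922) x1=(-0.6804, 0.9325, -0.0542) x2=(1.7512, -0.6879, 0.9738) x3=(-1.5079, -0.4114, 1.1741)
step 16: x0=(0.1655, 0.8549, -0.1781) x1=(-0.6941, 0.8948, -0.0317) x2=(1.7785, -0.7051, 0.9980) x3=(-1.5302, -0.4425, 1.1755)
step 17: x0=(0.1893, 0.8635, -0.1647) x1=(-0.7145, 0.8574, -0.0082) x2=(1.8059, -0.7222, 1.0222) x3=(-1.5525, -0.4736, 1.1768)
step 18: x0=(0.2126, 0.8720, -0.1511) x1=(-0.7340, 0.8200, 0.0153) x2=(1.8332, -0.7394, 1.0464) x3=(-1.5748, -0.5047, 1.1780)
step 19: x0=(0.2337, 0.8804, -0.1372) x1=(-0.7500, 0.7826, 0.0383) x2=(1.8605, -0.7565, 1.0707) x3=(-1.5970, -0.5358, 1.1792)
step 20: x0=(0.2525, 0.8886, -0.1229) x1=(-0.7621, 0.7457, 0.0605) x2=(1.8879, -0.7736, 1.0949) x3=(-1.6193, -0.5668, 1.1804)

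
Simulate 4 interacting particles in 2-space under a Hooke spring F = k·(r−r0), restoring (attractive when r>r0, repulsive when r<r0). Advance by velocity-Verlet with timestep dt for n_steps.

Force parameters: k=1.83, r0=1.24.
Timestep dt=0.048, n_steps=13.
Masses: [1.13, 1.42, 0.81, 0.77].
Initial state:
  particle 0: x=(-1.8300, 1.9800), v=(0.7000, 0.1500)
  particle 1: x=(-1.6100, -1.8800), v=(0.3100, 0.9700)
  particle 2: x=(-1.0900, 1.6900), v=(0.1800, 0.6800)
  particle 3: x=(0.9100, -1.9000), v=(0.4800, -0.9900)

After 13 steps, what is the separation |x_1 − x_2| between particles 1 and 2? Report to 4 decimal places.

0.9737

step 0: x0=(-1.8300, 1.9800) x1=(-1.6100, -1.8800) x2=(-1.0900, 1.6900) x3=(0.9100, -1.9000)
step 1: x0=(-1.7931, 1.9773) x1=(-1.5929, -1.8261) x2=(-1.0775, 1.7096) x3=(0.9202, -1.9328)
step 2: x0=(-1.7499, 1.9548) x1=(-1.5715, -1.7579) x2=(-1.0572, 1.7030) x3=(0.9047, -1.9354)
step 3: x0=(-1.7007, 1.9130) x1=(-1.5457, -1.6759) x2=(-1.0290, 1.6706) x3=(0.8642, -1.9080)
step 4: x0=(-1.6460, 1.8528) x1=(-1.5158, -1.5810) x2=(-0.9931, 1.6134) x3=(0.7998, -1.8510)
step 5: x0=(-1.5863, 1.7750) x1=(-1.4820, -1.4742) x2=(-0.9498, 1.5326) x3=(0.7132, -1.7658)
step 6: x0=(-1.5223, 1.6812) x1=(-1.4445, -1.3564) x2=(-0.8997, 1.4300) x3=(0.6063, -1.6542)
step 7: x0=(-1.4546, 1.5729) x1=(-1.4038, -1.2290) x2=(-0.8435, 1.3080) x3=(0.4816, -1.5186)
step 8: x0=(-1.3840, 1.4521) x1=(-1.3604, -1.0933) x2=(-0.7819, 1.1689) x3=(0.3420, -1.3619)
step 9: x0=(-1.3112, 1.3207) x1=(-1.3148, -0.9508) x2=(-0.7157, 1.0158) x3=(0.1904, -1.1876)
step 10: x0=(-1.2372, 1.1811) x1=(-1.2676, -0.8031) x2=(-0.6459, 0.8518) x3=(0.0302, -0.9993)
step 11: x0=(-1.1626, 1.0355) x1=(-1.2196, -0.6517) x2=(-0.5732, 0.6802) x3=(-0.1353, -0.8012)
step 12: x0=(-1.0883, 0.8866) x1=(-1.1718, -0.4983) x2=(-0.4981, 0.5045) x3=(-0.3028, -0.5974)
step 13: x0=(-1.0149, 0.7367) x1=(-1.1250, -0.3444) x2=(-0.4207, 0.3280) x3=(-0.4694, -0.3924)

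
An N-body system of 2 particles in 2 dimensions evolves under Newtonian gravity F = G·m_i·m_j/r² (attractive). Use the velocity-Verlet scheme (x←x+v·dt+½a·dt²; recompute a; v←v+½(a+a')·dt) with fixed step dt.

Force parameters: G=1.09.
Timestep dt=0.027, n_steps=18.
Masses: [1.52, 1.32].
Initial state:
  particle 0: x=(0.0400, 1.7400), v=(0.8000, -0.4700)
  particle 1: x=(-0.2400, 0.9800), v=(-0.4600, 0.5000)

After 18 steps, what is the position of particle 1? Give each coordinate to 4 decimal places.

step 0: x0=(0.0400, 1.7400) x1=(-0.2400, 0.9800)
step 1: x0=(0.0613, 1.7266) x1=(-0.2521, 0.9944)
step 2: x0=(0.0820, 1.7116) x1=(-0.2635, 1.0105)
step 3: x0=(0.1019, 1.6951) x1=(-0.2739, 1.0284)
step 4: x0=(0.1209, 1.6770) x1=(-0.2834, 1.0480)
step 5: x0=(0.1390, 1.6574) x1=(-0.2917, 1.0696)
step 6: x0=(0.1558, 1.6362) x1=(-0.2987, 1.0929)
step 7: x0=(0.1713, 1.6133) x1=(-0.3041, 1.1181)
step 8: x0=(0.1853, 1.5889) x1=(-0.3077, 1.1451)
step 9: x0=(0.1975, 1.5629) x1=(-0.3093, 1.1740)
step 10: x0=(0.2077, 1.5353) x1=(-0.3085, 1.2046)
step 11: x0=(0.2155, 1.5062) x1=(-0.3051, 1.2370)
step 12: x0=(0.2206, 1.4756) x1=(-0.2985, 1.2711)
step 13: x0=(0.2225, 1.4439) x1=(-0.2883, 1.3065)
step 14: x0=(0.2209, 1.4112) x1=(-0.2739, 1.3431)
step 15: x0=(0.2150, 1.3779) x1=(-0.2548, 1.3803)
step 16: x0=(0.2045, 1.3446) x1=(-0.2301, 1.4175)
step 17: x0=(0.1886, 1.3122) x1=(-0.1994, 1.4536)
step 18: x0=(0.1669, 1.2820) x1=(-0.1620, 1.4874)

(-0.1620, 1.4874)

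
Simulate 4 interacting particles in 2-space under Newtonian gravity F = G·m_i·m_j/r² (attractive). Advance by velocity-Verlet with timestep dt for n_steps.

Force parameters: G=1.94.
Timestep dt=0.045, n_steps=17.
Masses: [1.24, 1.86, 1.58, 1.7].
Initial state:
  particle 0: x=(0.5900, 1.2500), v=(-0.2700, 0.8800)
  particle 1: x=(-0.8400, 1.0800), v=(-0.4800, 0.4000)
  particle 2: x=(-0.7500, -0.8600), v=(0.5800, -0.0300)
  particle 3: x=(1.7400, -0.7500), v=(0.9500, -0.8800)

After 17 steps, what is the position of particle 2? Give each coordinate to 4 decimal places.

step 0: x0=(0.5900, 1.2500) x1=(-0.8400, 1.0800) x2=(-0.7500, -0.8600) x3=(1.7400, -0.7500)
step 1: x0=(0.5761, 1.2884) x1=(-0.8601, 1.0971) x2=(-0.7232, -0.8600) x3=(1.7817, -0.7890)
step 2: x0=(0.5589, 1.3246) x1=(-0.8773, 1.1126) x2=(-0.6951, -0.8575) x3=(1.8215, -0.8269)
step 3: x0=(0.5383, 1.3584) x1=(-0.8916, 1.1264) x2=(-0.6657, -0.8524) x3=(1.8593, -0.8638)
step 4: x0=(0.5143, 1.3900) x1=(-0.9029, 1.1388) x2=(-0.6351, -0.8448) x3=(1.8953, -0.8996)
step 5: x0=(0.4869, 1.4192) x1=(-0.9113, 1.1497) x2=(-0.6033, -0.8347) x3=(1.9294, -0.9345)
step 6: x0=(0.4559, 1.4462) x1=(-0.9166, 1.1592) x2=(-0.5705, -0.8222) x3=(1.9618, -0.9685)
step 7: x0=(0.4213, 1.4708) x1=(-0.9188, 1.1673) x2=(-0.5366, -0.8073) x3=(1.9925, -1.0016)
step 8: x0=(0.3830, 1.4929) x1=(-0.9178, 1.1743) x2=(-0.5017, -0.7899) x3=(2.0214, -1.0337)
step 9: x0=(0.3408, 1.5125) x1=(-0.9135, 1.1801) x2=(-0.4658, -0.7701) x3=(2.0487, -1.0650)
step 10: x0=(0.2944, 1.5294) x1=(-0.9056, 1.1848) x2=(-0.4290, -0.7478) x3=(2.0743, -1.0955)
step 11: x0=(0.2435, 1.5434) x1=(-0.8940, 1.1886) x2=(-0.3914, -0.7231) x3=(2.0982, -1.1251)
step 12: x0=(0.1878, 1.5543) x1=(-0.8783, 1.1916) x2=(-0.3530, -0.6959) x3=(2.1205, -1.1538)
step 13: x0=(0.1267, 1.5617) x1=(-0.8582, 1.1939) x2=(-0.3139, -0.6662) x3=(2.1412, -1.1817)
step 14: x0=(0.0595, 1.5651) x1=(-0.8332, 1.1960) x2=(-0.2740, -0.6339) x3=(2.1603, -1.2088)
step 15: x0=(-0.0148, 1.5639) x1=(-0.8024, 1.1981) x2=(-0.2336, -0.5989) x3=(2.1778, -1.2350)
step 16: x0=(-0.0977, 1.5569) x1=(-0.7650, 1.2010) x2=(-0.1927, -0.5613) x3=(2.1937, -1.2603)
step 17: x0=(-0.1916, 1.5421) x1=(-0.7191, 1.2059) x2=(-0.1513, -0.5208) x3=(2.2080, -1.2847)

(-0.1513, -0.5208)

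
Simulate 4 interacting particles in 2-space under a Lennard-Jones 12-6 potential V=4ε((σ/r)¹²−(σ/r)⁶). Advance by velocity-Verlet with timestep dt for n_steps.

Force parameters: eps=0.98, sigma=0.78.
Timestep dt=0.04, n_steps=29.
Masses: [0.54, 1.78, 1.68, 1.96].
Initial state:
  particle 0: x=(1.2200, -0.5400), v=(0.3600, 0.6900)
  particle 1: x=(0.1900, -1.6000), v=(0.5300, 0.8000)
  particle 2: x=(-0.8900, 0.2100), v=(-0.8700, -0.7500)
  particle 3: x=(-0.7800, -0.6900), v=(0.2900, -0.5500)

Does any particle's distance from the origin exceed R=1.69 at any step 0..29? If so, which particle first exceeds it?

yes, particle 2

step 0: x0=(1.2200, -0.5400) x1=(0.1900, -1.6000) x2=(-0.8900, 0.2100) x3=(-0.7800, -0.6900)
step 1: x0=(1.2340, -0.5127) x1=(0.2111, -1.5677) x2=(-0.9247, 0.1790) x3=(-0.7683, -0.7114)
step 2: x0=(1.2471, -0.4862) x1=(0.2318, -1.5347) x2=(-0.9590, 0.1463) x3=(-0.7563, -0.7316)
step 3: x0=(1.2593, -0.4604) x1=(0.2522, -1.5009) x2=(-0.9929, 0.1119) x3=(-0.7441, -0.7510)
step 4: x0=(1.2706, -0.4355) x1=(0.2721, -1.4663) x2=(-1.0264, 0.0760) x3=(-0.7316, -0.7696)
step 5: x0=(1.2809, -0.4114) x1=(0.2913, -1.4309) x2=(-1.0594, 0.0388) x3=(-0.7187, -0.7875)
step 6: x0=(1.2902, -0.3882) x1=(0.3099, -1.3945) x2=(-1.0918, 0.0004) x3=(-0.7052, -0.8050)
step 7: x0=(1.2983, -0.3660) x1=(0.3276, -1.3572) x2=(-1.1237, -0.0392) x3=(-0.6913, -0.8221)
step 8: x0=(1.3054, -0.3449) x1=(0.3443, -1.3189) x2=(-1.1549, -0.0800) x3=(-0.6767, -0.8388)
step 9: x0=(1.3111, -0.3250) x1=(0.3598, -1.2795) x2=(-1.1852, -0.1221) x3=(-0.6614, -0.8551)
step 10: x0=(1.3154, -0.3064) x1=(0.3741, -1.2390) x2=(-1.2146, -0.1655) x3=(-0.6454, -0.8708)
step 11: x0=(1.3182, -0.2892) x1=(0.3869, -1.1974) x2=(-1.2427, -0.2105) x3=(-0.6287, -0.8859)
step 12: x0=(1.3193, -0.2737) x1=(0.3982, -1.1546) x2=(-1.2693, -0.2570) x3=(-0.6114, -0.9002)
step 13: x0=(1.3184, -0.2599) x1=(0.4076, -1.1107) x2=(-1.2942, -0.3052) x3=(-0.5934, -0.9136)
step 14: x0=(1.3152, -0.2482) x1=(0.4153, -1.0657) x2=(-1.3172, -0.3550) x3=(-0.5748, -0.9260)
step 15: x0=(1.3093, -0.2389) x1=(0.4211, -1.0196) x2=(-1.3380, -0.4065) x3=(-0.5556, -0.9373)
step 16: x0=(1.3002, -0.2322) x1=(0.4251, -0.9725) x2=(-1.3564, -0.4596) x3=(-0.5359, -0.9475)
step 17: x0=(1.2873, -0.2288) x1=(0.4274, -0.9243) x2=(-1.3724, -0.5141) x3=(-0.5158, -0.9566)
step 18: x0=(1.2697, -0.2291) x1=(0.4284, -0.8751) x2=(-1.3857, -0.5700) x3=(-0.4955, -0.9644)
step 19: x0=(1.2463, -0.2337) x1=(0.4288, -0.8248) x2=(-1.3963, -0.6270) x3=(-0.4753, -0.9709)
step 20: x0=(1.2159, -0.2434) x1=(0.4291, -0.7733) x2=(-1.4042, -0.6850) x3=(-0.4554, -0.9763)
step 21: x0=(1.1780, -0.2581) x1=(0.4297, -0.7207) x2=(-1.4094, -0.7439) x3=(-0.4361, -0.9806)
step 22: x0=(1.1389, -0.2734) x1=(0.4290, -0.6685) x2=(-1.4117, -0.8034) x3=(-0.4177, -0.9839)
step 23: x0=(1.1327, -0.2704) x1=(0.4165, -0.6224) x2=(-1.4114, -0.8634) x3=(-0.4000, -0.9862)
step 24: x0=(1.1770, -0.2426) x1=(0.3874, -0.5844) x2=(-1.4083, -0.9237) x3=(-0.3834, -0.9877)
step 25: x0=(1.2255, -0.2130) x1=(0.3574, -0.5468) x2=(-1.4026, -0.9841) x3=(-0.3693, -0.9893)
step 26: x0=(1.2663, -0.1863) x1=(0.3318, -0.5070) x2=(-1.3943, -1.0445) x3=(-0.3595, -0.9921)
step 27: x0=(1.2986, -0.1626) x1=(0.3118, -0.4641) x2=(-1.3834, -1.1048) x3=(-0.3546, -0.9969)
step 28: x0=(1.3231, -0.1413) x1=(0.2959, -0.4190) x2=(-1.3699, -1.1648) x3=(-0.3535, -1.0033)
step 29: x0=(1.3407, -0.1220) x1=(0.2821, -0.3734) x2=(-1.3538, -1.2243) x3=(-0.3546, -1.0101)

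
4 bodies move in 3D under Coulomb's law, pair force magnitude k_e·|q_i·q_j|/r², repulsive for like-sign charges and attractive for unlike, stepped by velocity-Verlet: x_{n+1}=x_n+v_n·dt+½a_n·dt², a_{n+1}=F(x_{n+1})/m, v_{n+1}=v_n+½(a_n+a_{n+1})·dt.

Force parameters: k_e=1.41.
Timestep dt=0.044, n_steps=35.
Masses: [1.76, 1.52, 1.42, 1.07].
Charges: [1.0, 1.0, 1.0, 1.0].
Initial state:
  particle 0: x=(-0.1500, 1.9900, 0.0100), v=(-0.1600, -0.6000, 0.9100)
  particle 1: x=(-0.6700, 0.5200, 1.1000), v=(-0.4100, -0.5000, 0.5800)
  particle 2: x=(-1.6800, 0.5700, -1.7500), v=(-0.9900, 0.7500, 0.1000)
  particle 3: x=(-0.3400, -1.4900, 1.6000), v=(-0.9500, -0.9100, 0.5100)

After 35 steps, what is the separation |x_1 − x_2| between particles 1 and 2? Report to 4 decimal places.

4.8944

step 0: x0=(-0.1500, 1.9900, 0.0100) x1=(-0.6700, 0.5200, 1.1000) x2=(-1.6800, 0.5700, -1.7500) x3=(-0.3400, -1.4900, 1.6000)
step 1: x0=(-0.1569, 1.9639, 0.0500) x1=(-0.6881, 0.4980, 1.1257) x2=(-1.7237, 0.6030, -1.7458) x3=(-0.3817, -1.5304, 1.6226)
step 2: x0=(-0.1636, 1.9383, 0.0898) x1=(-0.7063, 0.4760, 1.1518) x2=(-1.7676, 0.6359, -1.7421) x3=(-0.4234, -1.5716, 1.6455)
step 3: x0=(-0.1700, 1.9132, 0.1294) x1=(-0.7247, 0.4540, 1.1782) x2=(-1.8118, 0.6687, -1.7388) x3=(-0.4649, -1.6136, 1.6688)
step 4: x0=(-0.1762, 1.8887, 0.1689) x1=(-0.7432, 0.4319, 1.2050) x2=(-1.8562, 0.7015, -1.7360) x3=(-0.5063, -1.6564, 1.6923)
step 5: x0=(-0.1821, 1.8646, 0.2083) x1=(-0.7619, 0.4098, 1.2322) x2=(-1.9009, 0.7343, -1.7335) x3=(-0.5476, -1.6999, 1.7161)
step 6: x0=(-0.1877, 1.8411, 0.2475) x1=(-0.7806, 0.3877, 1.2597) x2=(-1.9458, 0.7670, -1.7315) x3=(-0.5888, -1.7442, 1.7403)
step 7: x0=(-0.1931, 1.8181, 0.2865) x1=(-0.7996, 0.3655, 1.2876) x2=(-1.9910, 0.7998, -1.7299) x3=(-0.6300, -1.7892, 1.7647)
step 8: x0=(-0.1982, 1.7956, 0.3255) x1=(-0.8186, 0.3432, 1.3159) x2=(-2.0364, 0.8325, -1.7287) x3=(-0.6711, -1.8349, 1.7893)
step 9: x0=(-0.2031, 1.7736, 0.3642) x1=(-0.8378, 0.3209, 1.3445) x2=(-2.0820, 0.8652, -1.7279) x3=(-0.7122, -1.8813, 1.8143)
step 10: x0=(-0.2076, 1.7521, 0.4028) x1=(-0.8571, 0.2985, 1.3734) x2=(-2.1279, 0.8979, -1.7275) x3=(-0.7532, -1.9285, 1.8395)
step 11: x0=(-0.2119, 1.7311, 0.4413) x1=(-0.8765, 0.2760, 1.4027) x2=(-2.1740, 0.9307, -1.7274) x3=(-0.7942, -1.9764, 1.8649)
step 12: x0=(-0.2159, 1.7106, 0.4796) x1=(-0.8961, 0.2534, 1.4323) x2=(-2.2203, 0.9635, -1.7277) x3=(-0.8352, -2.0249, 1.8905)
step 13: x0=(-0.2196, 1.6905, 0.5178) x1=(-0.9159, 0.2306, 1.4622) x2=(-2.2668, 0.9963, -1.7283) x3=(-0.8762, -2.0741, 1.9164)
step 14: x0=(-0.2230, 1.6709, 0.5559) x1=(-0.9357, 0.2078, 1.4925) x2=(-2.3135, 1.0292, -1.7293) x3=(-0.9171, -2.1240, 1.9425)
step 15: x0=(-0.2261, 1.6518, 0.5938) x1=(-0.9558, 0.1849, 1.5231) x2=(-2.3605, 1.0621, -1.7306) x3=(-0.9580, -2.1745, 1.9689)
step 16: x0=(-0.2290, 1.6331, 0.6316) x1=(-0.9759, 0.1618, 1.5539) x2=(-2.4076, 1.0950, -1.7322) x3=(-0.9990, -2.2256, 1.9954)
step 17: x0=(-0.2315, 1.6149, 0.6692) x1=(-0.9962, 0.1386, 1.5851) x2=(-2.4549, 1.1280, -1.7341) x3=(-1.0399, -2.2774, 2.0221)
step 18: x0=(-0.2338, 1.5971, 0.7067) x1=(-1.0167, 0.1153, 1.6166) x2=(-2.5024, 1.1610, -1.7363) x3=(-1.0809, -2.3298, 2.0490)
step 19: x0=(-0.2358, 1.5797, 0.7441) x1=(-1.0373, 0.0919, 1.6484) x2=(-2.5501, 1.1941, -1.7388) x3=(-1.1218, -2.3828, 2.0761)
step 20: x0=(-0.2375, 1.5628, 0.7813) x1=(-1.0580, 0.0683, 1.6805) x2=(-2.5980, 1.2273, -1.7416) x3=(-1.1628, -2.4363, 2.1033)
step 21: x0=(-0.2390, 1.5462, 0.8185) x1=(-1.0789, 0.0446, 1.7129) x2=(-2.6461, 1.2605, -1.7446) x3=(-1.2038, -2.4905, 2.1307)
step 22: x0=(-0.2401, 1.5301, 0.8554) x1=(-1.1000, 0.0207, 1.7455) x2=(-2.6943, 1.2938, -1.7480) x3=(-1.2449, -2.5452, 2.1583)
step 23: x0=(-0.2410, 1.5144, 0.8923) x1=(-1.1212, -0.0033, 1.7784) x2=(-2.7427, 1.3272, -1.7515) x3=(-1.2860, -2.6004, 2.1861)
step 24: x0=(-0.2416, 1.4990, 0.9291) x1=(-1.1425, -0.0274, 1.8115) x2=(-2.7912, 1.3606, -1.7553) x3=(-1.3271, -2.6562, 2.2139)
step 25: x0=(-0.2419, 1.4841, 0.9657) x1=(-1.1640, -0.0517, 1.8450) x2=(-2.8399, 1.3942, -1.7594) x3=(-1.3682, -2.7125, 2.2420)
step 26: x0=(-0.2419, 1.4695, 1.0022) x1=(-1.1856, -0.0761, 1.8786) x2=(-2.8888, 1.4277, -1.7636) x3=(-1.4094, -2.7693, 2.2701)
step 27: x0=(-0.2417, 1.4553, 1.0386) x1=(-1.2074, -0.1006, 1.9125) x2=(-2.9378, 1.4614, -1.7681) x3=(-1.4506, -2.8266, 2.2984)
step 28: x0=(-0.2412, 1.4414, 1.0750) x1=(-1.2294, -0.1253, 1.9467) x2=(-2.9869, 1.4951, -1.7728) x3=(-1.4919, -2.8845, 2.3268)
step 29: x0=(-0.2404, 1.4279, 1.1112) x1=(-1.2515, -0.1501, 1.9810) x2=(-3.0362, 1.5289, -1.7777) x3=(-1.5332, -2.9427, 2.3554)
step 30: x0=(-0.2394, 1.4147, 1.1472) x1=(-1.2737, -0.1751, 2.0156) x2=(-3.0856, 1.5628, -1.7828) x3=(-1.5745, -3.0015, 2.3840)
step 31: x0=(-0.2381, 1.4019, 1.1832) x1=(-1.2961, -0.2002, 2.0504) x2=(-3.1351, 1.5967, -1.7881) x3=(-1.6159, -3.0607, 2.4128)
step 32: x0=(-0.2365, 1.3893, 1.2191) x1=(-1.3186, -0.2254, 2.0854) x2=(-3.1848, 1.6307, -1.7936) x3=(-1.6574, -3.1203, 2.4416)
step 33: x0=(-0.2347, 1.3771, 1.2550) x1=(-1.3413, -0.2507, 2.1207) x2=(-3.2345, 1.6648, -1.7992) x3=(-1.6989, -3.1804, 2.4706)
step 34: x0=(-0.2327, 1.3652, 1.2907) x1=(-1.3641, -0.2762, 2.1561) x2=(-3.2844, 1.6990, -1.8051) x3=(-1.7405, -3.2409, 2.4997)
step 35: x0=(-0.2304, 1.3536, 1.3263) x1=(-1.3871, -0.3018, 2.1917) x2=(-3.3344, 1.7332, -1.8111) x3=(-1.7821, -3.3018, 2.5288)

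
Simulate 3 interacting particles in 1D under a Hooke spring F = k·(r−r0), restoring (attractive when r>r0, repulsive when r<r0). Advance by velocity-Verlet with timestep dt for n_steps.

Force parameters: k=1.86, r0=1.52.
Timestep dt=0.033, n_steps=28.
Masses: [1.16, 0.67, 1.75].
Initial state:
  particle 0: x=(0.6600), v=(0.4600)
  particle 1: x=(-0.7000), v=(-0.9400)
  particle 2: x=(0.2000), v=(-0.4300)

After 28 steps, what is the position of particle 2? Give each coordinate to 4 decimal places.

step 0: x0=(0.6600) x1=(-0.7000) x2=(0.2000)
step 1: x0=(0.6762) x1=(-0.7322) x2=(0.1856)
step 2: x0=(0.6945) x1=(-0.7666) x2=(0.1706)
step 3: x0=(0.7146) x1=(-0.8029) x2=(0.1552)
step 4: x0=(0.7363) x1=(-0.8409) x2=(0.1393)
step 5: x0=(0.7596) x1=(-0.8803) x2=(0.1230)
step 6: x0=(0.7842) x1=(-0.9210) x2=(0.1063)
step 7: x0=(0.8100) x1=(-0.9626) x2=(0.0891)
step 8: x0=(0.8367) x1=(-1.0048) x2=(0.0716)
step 9: x0=(0.8641) x1=(-1.0474) x2=(0.0537)
step 10: x0=(0.8922) x1=(-1.0901) x2=(0.0354)
step 11: x0=(0.9205) x1=(-1.1326) x2=(0.0169)
step 12: x0=(0.9490) x1=(-1.1746) x2=(-0.0019)
step 13: x0=(0.9775) x1=(-1.2158) x2=(-0.0210)
step 14: x0=(1.0057) x1=(-1.2560) x2=(-0.0403)
step 15: x0=(1.0334) x1=(-1.2949) x2=(-0.0598)
step 16: x0=(1.0605) x1=(-1.3321) x2=(-0.0795)
step 17: x0=(1.0867) x1=(-1.3676) x2=(-0.0993)
step 18: x0=(1.1118) x1=(-1.4009) x2=(-0.1192)
step 19: x0=(1.1357) x1=(-1.4320) x2=(-0.1392)
step 20: x0=(1.1582) x1=(-1.4607) x2=(-0.1591)
step 21: x0=(1.1792) x1=(-1.4866) x2=(-0.1791)
step 22: x0=(1.1984) x1=(-1.5097) x2=(-0.1990)
step 23: x0=(1.2158) x1=(-1.5299) x2=(-0.2188)
step 24: x0=(1.2312) x1=(-1.5470) x2=(-0.2384)
step 25: x0=(1.2445) x1=(-1.5609) x2=(-0.2579)
step 26: x0=(1.2555) x1=(-1.5716) x2=(-0.2771)
step 27: x0=(1.2643) x1=(-1.5791) x2=(-0.2961)
step 28: x0=(1.2707) x1=(-1.5832) x2=(-0.3148)

(-0.3148)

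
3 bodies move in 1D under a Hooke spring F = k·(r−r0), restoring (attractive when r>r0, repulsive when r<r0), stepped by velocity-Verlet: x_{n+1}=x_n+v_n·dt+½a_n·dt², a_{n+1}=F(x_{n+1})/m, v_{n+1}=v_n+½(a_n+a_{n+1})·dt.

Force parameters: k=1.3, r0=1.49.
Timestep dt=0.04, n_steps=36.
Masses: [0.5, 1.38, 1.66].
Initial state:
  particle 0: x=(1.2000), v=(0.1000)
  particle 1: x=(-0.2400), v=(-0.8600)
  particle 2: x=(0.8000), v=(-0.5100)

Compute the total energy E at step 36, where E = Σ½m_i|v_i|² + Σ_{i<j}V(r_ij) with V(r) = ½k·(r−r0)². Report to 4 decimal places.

step 0: x0=(1.2000) x1=(-0.2400) x2=(0.8000)
step 1: x0=(1.2064) x1=(-0.2748) x2=(0.7792)
step 2: x0=(1.2172) x1=(-0.3102) x2=(0.7576)
step 3: x0=(1.2322) x1=(-0.3463) x2=(0.7353)
step 4: x0=(1.2509) x1=(-0.3828) x2=(0.7122)
step 5: x0=(1.2730) x1=(-0.4196) x2=(0.6884)
step 6: x0=(1.2980) x1=(-0.4568) x2=(0.6640)
step 7: x0=(1.3254) x1=(-0.4941) x2=(0.6389)
step 8: x0=(1.3549) x1=(-0.5315) x2=(0.6133)
step 9: x0=(1.3858) x1=(-0.5688) x2=(0.5872)
step 10: x0=(1.4176) x1=(-0.6058) x2=(0.5607)
step 11: x0=(1.4499) x1=(-0.6426) x2=(0.5337)
step 12: x0=(1.4820) x1=(-0.6789) x2=(0.5064)
step 13: x0=(1.5135) x1=(-0.7147) x2=(0.4789)
step 14: x0=(1.5438) x1=(-0.7498) x2=(0.4512)
step 15: x0=(1.5725) x1=(-0.7842) x2=(0.4233)
step 16: x0=(1.5989) x1=(-0.8176) x2=(0.3954)
step 17: x0=(1.6227) x1=(-0.8501) x2=(0.3674)
step 18: x0=(1.6433) x1=(-0.8815) x2=(0.3395)
step 19: x0=(1.6605) x1=(-0.9118) x2=(0.3117)
step 20: x0=(1.6737) x1=(-0.9408) x2=(0.2841)
step 21: x0=(1.6826) x1=(-0.9685) x2=(0.2566)
step 22: x0=(1.6870) x1=(-0.9949) x2=(0.2294)
step 23: x0=(1.6866) x1=(-1.0199) x2=(0.2025)
step 24: x0=(1.6811) x1=(-1.0434) x2=(0.1760)
step 25: x0=(1.6705) x1=(-1.0655) x2=(0.1498)
step 26: x0=(1.6545) x1=(-1.0862) x2=(0.1239)
step 27: x0=(1.6331) x1=(-1.1053) x2=(0.0985)
step 28: x0=(1.6064) x1=(-1.1231) x2=(0.0735)
step 29: x0=(1.5743) x1=(-1.1394) x2=(0.0489)
step 30: x0=(1.5370) x1=(-1.1543) x2=(0.0247)
step 31: x0=(1.4947) x1=(-1.1678) x2=(0.0010)
step 32: x0=(1.4474) x1=(-1.1801) x2=(-0.0223)
step 33: x0=(1.3954) x1=(-1.1912) x2=(-0.0453)
step 34: x0=(1.3392) x1=(-1.2011) x2=(-0.0679)
step 35: x0=(1.2788) x1=(-1.2100) x2=(-0.0901)
step 36: x0=(1.2149) x1=(-1.2179) x2=(-0.1120)
step 0 velocities: v0=(0.1000) v1=(-0.8600) v2=(-0.5100)
step 0: KE=0.7287, PE=0.9055, E=1.6342
step 36 velocities: v0=(-1.6396) v1=(-0.1880) v2=(-0.5447)
step 36: KE=0.9427, PE=0.6910, E=1.6337

1.6337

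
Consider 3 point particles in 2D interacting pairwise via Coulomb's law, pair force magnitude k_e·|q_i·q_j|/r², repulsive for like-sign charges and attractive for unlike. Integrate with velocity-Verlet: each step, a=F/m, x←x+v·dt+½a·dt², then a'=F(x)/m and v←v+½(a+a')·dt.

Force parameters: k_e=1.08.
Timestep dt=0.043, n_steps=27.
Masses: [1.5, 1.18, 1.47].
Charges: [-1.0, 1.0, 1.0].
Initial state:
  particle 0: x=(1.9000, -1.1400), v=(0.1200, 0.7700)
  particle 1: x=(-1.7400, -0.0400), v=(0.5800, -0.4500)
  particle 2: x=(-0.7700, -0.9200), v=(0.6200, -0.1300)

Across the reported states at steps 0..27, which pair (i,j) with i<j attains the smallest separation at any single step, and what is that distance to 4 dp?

step 0: x0=(1.9000, -1.1400) x1=(-1.7400, -0.0400) x2=(-0.7700, -0.9200)
step 1: x0=(1.9050, -1.1069) x1=(-1.7154, -0.0590) x2=(-0.7430, -0.9259)
step 2: x0=(1.9098, -1.0737) x1=(-1.6914, -0.0774) x2=(-0.7151, -0.9323)
step 3: x0=(1.9142, -1.0405) x1=(-1.6680, -0.0952) x2=(-0.6865, -0.9392)
step 4: x0=(1.9184, -1.0073) x1=(-1.6453, -0.1124) x2=(-0.6570, -0.9467)
step 5: x0=(1.9223, -0.9740) x1=(-1.6232, -0.1289) x2=(-0.6267, -0.9547)
step 6: x0=(1.9258, -0.9407) x1=(-1.6018, -0.1448) x2=(-0.5956, -0.9633)
step 7: x0=(1.9291, -0.9074) x1=(-1.5811, -0.1601) x2=(-0.5637, -0.9723)
step 8: x0=(1.9321, -0.8741) x1=(-1.5610, -0.1748) x2=(-0.5309, -0.9818)
step 9: x0=(1.9347, -0.8407) x1=(-1.5415, -0.1889) x2=(-0.4972, -0.9919)
step 10: x0=(1.9370, -0.8074) x1=(-1.5227, -0.2025) x2=(-0.4627, -1.0023)
step 11: x0=(1.9389, -0.7740) x1=(-1.5045, -0.2155) x2=(-0.4274, -1.0133)
step 12: x0=(1.9406, -0.7407) x1=(-1.4869, -0.2280) x2=(-0.3912, -1.0246)
step 13: x0=(1.9418, -0.7074) x1=(-1.4700, -0.2399) x2=(-0.3542, -1.0364)
step 14: x0=(1.9428, -0.6741) x1=(-1.4536, -0.2513) x2=(-0.3163, -1.0485)
step 15: x0=(1.9433, -0.6408) x1=(-1.4378, -0.2623) x2=(-0.2776, -1.0610)
step 16: x0=(1.9435, -0.6075) x1=(-1.4226, -0.2728) x2=(-0.2380, -1.0739)
step 17: x0=(1.9433, -0.5743) x1=(-1.4079, -0.2828) x2=(-0.1977, -1.0870)
step 18: x0=(1.9427, -0.5412) x1=(-1.3937, -0.2924) x2=(-0.1565, -1.1005)
step 19: x0=(1.9417, -0.5081) x1=(-1.3800, -0.3016) x2=(-0.1146, -1.1142)
step 20: x0=(1.9404, -0.4751) x1=(-1.3668, -0.3104) x2=(-0.0718, -1.1281)
step 21: x0=(1.9386, -0.4422) x1=(-1.3541, -0.3188) x2=(-0.0283, -1.1423)
step 22: x0=(1.9364, -0.4094) x1=(-1.3418, -0.3269) x2=(0.0160, -1.1567)
step 23: x0=(1.9338, -0.3767) x1=(-1.3299, -0.3346) x2=(0.0610, -1.1712)
step 24: x0=(1.9308, -0.3441) x1=(-1.3184, -0.3420) x2=(0.1068, -1.1858)
step 25: x0=(1.9273, -0.3116) x1=(-1.3072, -0.3491) x2=(0.1533, -1.2006)
step 26: x0=(1.9235, -0.2793) x1=(-1.2964, -0.3558) x2=(0.2006, -1.2155)
step 27: x0=(1.9192, -0.2472) x1=(-1.2860, -0.3623) x2=(0.2485, -1.2304)

pair (1,2), distance 1.2934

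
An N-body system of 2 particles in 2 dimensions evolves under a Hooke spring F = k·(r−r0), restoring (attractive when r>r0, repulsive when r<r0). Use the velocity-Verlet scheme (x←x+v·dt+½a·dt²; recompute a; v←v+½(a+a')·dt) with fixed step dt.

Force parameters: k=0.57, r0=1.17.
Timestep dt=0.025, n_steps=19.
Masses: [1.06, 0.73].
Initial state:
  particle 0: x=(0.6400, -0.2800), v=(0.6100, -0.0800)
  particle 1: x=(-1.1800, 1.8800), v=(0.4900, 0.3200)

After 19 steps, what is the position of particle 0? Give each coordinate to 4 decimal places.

(0.8650, -0.2398)

step 0: x0=(0.6400, -0.2800) x1=(-1.1800, 1.8800)
step 1: x0=(0.6551, -0.2818) x1=(-1.1675, 1.8877)
step 2: x0=(0.6698, -0.2831) x1=(-1.1545, 1.8948)
step 3: x0=(0.6841, -0.2841) x1=(-1.1409, 1.9012)
step 4: x0=(0.6981, -0.2846) x1=(-1.1268, 1.9070)
step 5: x0=(0.7117, -0.2846) x1=(-1.1122, 1.9122)
step 6: x0=(0.7250, -0.2843) x1=(-1.0971, 1.9168)
step 7: x0=(0.7379, -0.2834) x1=(-1.0814, 1.9207)
step 8: x0=(0.7505, -0.2822) x1=(-1.0652, 1.9240)
step 9: x0=(0.7626, -0.2805) x1=(-1.0485, 1.9266)
step 10: x0=(0.7745, -0.2784) x1=(-1.0313, 1.9286)
step 11: x0=(0.7859, -0.2758) x1=(-1.0136, 1.9300)
step 12: x0=(0.7970, -0.2728) x1=(-0.9953, 1.9307)
step 13: x0=(0.8078, -0.2694) x1=(-0.9765, 1.9309)
step 14: x0=(0.8182, -0.2655) x1=(-0.9572, 1.9303)
step 15: x0=(0.8283, -0.2612) x1=(-0.9374, 1.9292)
step 16: x0=(0.8380, -0.2565) x1=(-0.9172, 1.9274)
step 17: x0=(0.8473, -0.2513) x1=(-0.8964, 1.9250)
step 18: x0=(0.8563, -0.2458) x1=(-0.8751, 1.9220)
step 19: x0=(0.8650, -0.2398) x1=(-0.8533, 1.9184)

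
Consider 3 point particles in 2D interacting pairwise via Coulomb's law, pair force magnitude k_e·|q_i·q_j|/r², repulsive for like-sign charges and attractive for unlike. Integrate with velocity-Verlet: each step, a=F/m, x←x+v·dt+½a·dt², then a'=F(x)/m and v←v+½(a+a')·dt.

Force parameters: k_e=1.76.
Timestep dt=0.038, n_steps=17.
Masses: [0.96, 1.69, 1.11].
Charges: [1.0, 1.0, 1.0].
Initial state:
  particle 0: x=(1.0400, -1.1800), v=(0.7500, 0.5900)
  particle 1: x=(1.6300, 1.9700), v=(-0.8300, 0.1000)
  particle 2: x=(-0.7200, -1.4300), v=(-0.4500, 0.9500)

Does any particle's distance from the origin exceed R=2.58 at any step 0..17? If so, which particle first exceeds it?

step 0: x0=(1.0400, -1.1800) x1=(1.6300, 1.9700) x2=(-0.7200, -1.4300)
step 1: x0=(1.0689, -1.1576) x1=(1.5985, 1.9739) x2=(-0.7375, -1.3940)
step 2: x0=(1.0985, -1.1355) x1=(1.5671, 1.9780) x2=(-0.7558, -1.3582)
step 3: x0=(1.1289, -1.1134) x1=(1.5357, 1.9824) x2=(-0.7747, -1.3226)
step 4: x0=(1.1599, -1.0916) x1=(1.5044, 1.9870) x2=(-0.7944, -1.2872)
step 5: x0=(1.1916, -1.0700) x1=(1.4732, 1.9918) x2=(-0.8148, -1.2520)
step 6: x0=(1.2239, -1.0486) x1=(1.4421, 1.9968) x2=(-0.8358, -1.2169)
step 7: x0=(1.2568, -1.0274) x1=(1.4110, 2.0021) x2=(-0.8574, -1.1820)
step 8: x0=(1.2903, -1.0065) x1=(1.3800, 2.0077) x2=(-0.8797, -1.1472)
step 9: x0=(1.3243, -0.9858) x1=(1.3491, 2.0134) x2=(-0.9025, -1.1126)
step 10: x0=(1.3589, -0.9654) x1=(1.3182, 2.0195) x2=(-0.9258, -1.0782)
step 11: x0=(1.3940, -0.9452) x1=(1.2874, 2.0258) x2=(-0.9497, -1.0439)
step 12: x0=(1.4295, -0.9254) x1=(1.2566, 2.0323) x2=(-0.9741, -1.0098)
step 13: x0=(1.4656, -0.9058) x1=(1.2259, 2.0391) x2=(-0.9989, -0.9758)
step 14: x0=(1.5020, -0.8865) x1=(1.1952, 2.0461) x2=(-1.0243, -0.9419)
step 15: x0=(1.5390, -0.8675) x1=(1.1646, 2.0534) x2=(-1.0501, -0.9082)
step 16: x0=(1.5764, -0.8488) x1=(1.1340, 2.0610) x2=(-1.0763, -0.8746)
step 17: x0=(1.6142, -0.8304) x1=(1.1035, 2.0688) x2=(-1.1030, -0.8411)

no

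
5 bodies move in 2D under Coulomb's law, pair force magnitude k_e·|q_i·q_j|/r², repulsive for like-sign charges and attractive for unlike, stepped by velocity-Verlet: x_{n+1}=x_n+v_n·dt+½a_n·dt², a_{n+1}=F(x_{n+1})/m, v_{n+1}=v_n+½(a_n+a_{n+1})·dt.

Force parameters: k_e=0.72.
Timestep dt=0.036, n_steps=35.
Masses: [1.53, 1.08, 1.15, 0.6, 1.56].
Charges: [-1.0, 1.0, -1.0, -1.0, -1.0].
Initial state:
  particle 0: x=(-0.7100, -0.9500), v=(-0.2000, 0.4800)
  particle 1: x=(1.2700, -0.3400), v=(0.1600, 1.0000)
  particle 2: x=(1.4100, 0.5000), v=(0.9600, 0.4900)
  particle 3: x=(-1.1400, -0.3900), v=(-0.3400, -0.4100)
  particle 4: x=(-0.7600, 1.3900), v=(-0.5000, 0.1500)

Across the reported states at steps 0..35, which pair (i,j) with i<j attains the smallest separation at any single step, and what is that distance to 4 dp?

pair (1,2), distance 0.4988

step 0: x0=(-0.7100, -0.9500) x1=(1.2700, -0.3400) x2=(1.4100, 0.5000) x3=(-1.1400, -0.3900) x4=(-0.7600, 1.3900)
step 1: x0=(-0.7168, -0.9333) x1=(1.2756, -0.3034) x2=(1.4446, 0.5171) x3=(-1.1532, -0.4038) x4=(-0.7780, 1.3955)
step 2: x0=(-0.7227, -0.9177) x1=(1.2811, -0.2656) x2=(1.4794, 0.5331) x3=(-1.1685, -0.4155) x4=(-0.7960, 1.4013)
step 3: x0=(-0.7277, -0.9032) x1=(1.2864, -0.2265) x2=(1.5141, 0.5481) x3=(-1.1862, -0.4252) x4=(-0.8140, 1.4074)
step 4: x0=(-0.7316, -0.8898) x1=(1.2917, -0.1862) x2=(1.5489, 0.5618) x3=(-1.2063, -0.4328) x4=(-0.8320, 1.4137)
step 5: x0=(-0.7344, -0.8775) x1=(1.2971, -0.1446) x2=(1.5835, 0.5744) x3=(-1.2290, -0.4383) x4=(-0.8500, 1.4203)
step 6: x0=(-0.7362, -0.8663) x1=(1.3026, -0.1016) x2=(1.6179, 0.5858) x3=(-1.2544, -0.4420) x4=(-0.8679, 1.4272)
step 7: x0=(-0.7368, -0.8560) x1=(1.3083, -0.0573) x2=(1.6520, 0.5960) x3=(-1.2824, -0.4439) x4=(-0.8859, 1.4343)
step 8: x0=(-0.7364, -0.8467) x1=(1.3143, -0.0115) x2=(1.6857, 0.6048) x3=(-1.3131, -0.4442) x4=(-0.9038, 1.4416)
step 9: x0=(-0.7349, -0.8381) x1=(1.3208, 0.0356) x2=(1.7188, 0.6124) x3=(-1.3465, -0.4432) x4=(-0.9218, 1.4492)
step 10: x0=(-0.7323, -0.8303) x1=(1.3279, 0.0842) x2=(1.7513, 0.6187) x3=(-1.3823, -0.4409) x4=(-0.9397, 1.4571)
step 11: x0=(-0.7288, -0.8231) x1=(1.3359, 0.1341) x2=(1.7829, 0.6236) x3=(-1.4205, -0.4377) x4=(-0.9575, 1.4651)
step 12: x0=(-0.7244, -0.8165) x1=(1.3447, 0.1856) x2=(1.8135, 0.6272) x3=(-1.4608, -0.4337) x4=(-0.9754, 1.4735)
step 13: x0=(-0.7191, -0.8105) x1=(1.3548, 0.2384) x2=(1.8430, 0.6295) x3=(-1.5032, -0.4290) x4=(-0.9932, 1.4820)
step 14: x0=(-0.7131, -0.8048) x1=(1.3662, 0.2925) x2=(1.8710, 0.6306) x3=(-1.5475, -0.4239) x4=(-1.0110, 1.4909)
step 15: x0=(-0.7063, -0.7996) x1=(1.3792, 0.3479) x2=(1.8975, 0.6305) x3=(-1.5936, -0.4183) x4=(-1.0287, 1.4999)
step 16: x0=(-0.6989, -0.7947) x1=(1.3941, 0.4045) x2=(1.9221, 0.6292) x3=(-1.6412, -0.4124) x4=(-1.0464, 1.5092)
step 17: x0=(-0.6909, -0.7901) x1=(1.4110, 0.4620) x2=(1.9447, 0.6271) x3=(-1.6903, -0.4063) x4=(-1.0640, 1.5187)
step 18: x0=(-0.6824, -0.7858) x1=(1.4303, 0.5203) x2=(1.9650, 0.6242) x3=(-1.7407, -0.4001) x4=(-1.0816, 1.5284)
step 19: x0=(-0.6734, -0.7818) x1=(1.4522, 0.5791) x2=(1.9829, 0.6209) x3=(-1.7924, -0.3938) x4=(-1.0992, 1.5384)
step 20: x0=(-0.6639, -0.7779) x1=(1.4767, 0.6381) x2=(1.9981, 0.6173) x3=(-1.8452, -0.3875) x4=(-1.1167, 1.5486)
step 21: x0=(-0.6540, -0.7743) x1=(1.5042, 0.6969) x2=(2.0105, 0.6139) x3=(-1.8991, -0.3812) x4=(-1.1342, 1.5591)
step 22: x0=(-0.6438, -0.7709) x1=(1.5346, 0.7551) x2=(2.0201, 0.6111) x3=(-1.9539, -0.3749) x4=(-1.1516, 1.5697)
step 23: x0=(-0.6331, -0.7677) x1=(1.5680, 0.8123) x2=(2.0268, 0.6091) x3=(-2.0097, -0.3687) x4=(-1.1690, 1.5806)
step 24: x0=(-0.6222, -0.7646) x1=(1.6043, 0.8681) x2=(2.0308, 0.6085) x3=(-2.0663, -0.3626) x4=(-1.1863, 1.5917)
step 25: x0=(-0.6110, -0.7617) x1=(1.6433, 0.9219) x2=(2.0322, 0.6096) x3=(-2.1236, -0.3566) x4=(-1.2035, 1.6030)
step 26: x0=(-0.5995, -0.7590) x1=(1.6848, 0.9736) x2=(2.0313, 0.6128) x3=(-2.1818, -0.3508) x4=(-1.2207, 1.6145)
step 27: x0=(-0.5878, -0.7564) x1=(1.7284, 1.0227) x2=(2.0283, 0.6184) x3=(-2.2406, -0.3450) x4=(-1.2379, 1.6262)
step 28: x0=(-0.5758, -0.7539) x1=(1.7738, 1.0690) x2=(2.0236, 0.6266) x3=(-2.3001, -0.3394) x4=(-1.2550, 1.6382)
step 29: x0=(-0.5637, -0.7516) x1=(1.8207, 1.1124) x2=(2.0175, 0.6375) x3=(-2.3602, -0.3340) x4=(-1.2721, 1.6503)
step 30: x0=(-0.5513, -0.7493) x1=(1.8686, 1.1526) x2=(2.0104, 0.6513) x3=(-2.4210, -0.3287) x4=(-1.2892, 1.6626)
step 31: x0=(-0.5388, -0.7472) x1=(1.9172, 1.1898) x2=(2.0027, 0.6681) x3=(-2.4822, -0.3236) x4=(-1.3062, 1.6752)
step 32: x0=(-0.5261, -0.7453) x1=(1.9661, 1.2238) x2=(1.9948, 0.6877) x3=(-2.5440, -0.3186) x4=(-1.3231, 1.6879)
step 33: x0=(-0.5132, -0.7434) x1=(2.0150, 1.2548) x2=(1.9868, 0.7102) x3=(-2.6064, -0.3138) x4=(-1.3401, 1.7008)
step 34: x0=(-0.5002, -0.7417) x1=(2.0636, 1.2828) x2=(1.9792, 0.7354) x3=(-2.6692, -0.3091) x4=(-1.3570, 1.7139)
step 35: x0=(-0.4871, -0.7400) x1=(2.1116, 1.3080) x2=(1.9722, 0.7633) x3=(-2.7324, -0.3046) x4=(-1.3738, 1.7271)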